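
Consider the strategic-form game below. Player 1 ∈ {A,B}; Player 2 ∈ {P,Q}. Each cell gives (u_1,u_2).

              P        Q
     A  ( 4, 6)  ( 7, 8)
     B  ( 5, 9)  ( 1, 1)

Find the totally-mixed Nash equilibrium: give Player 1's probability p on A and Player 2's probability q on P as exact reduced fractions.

P1 indiff ⇒ q·4+(1-q)·7 = q·5+(1-q)·1 ⇒ q(-1) = (1-q)(-6) ⇒ q = 6/7
P2 indiff ⇒ p·6+(1-p)·9 = p·8+(1-p)·1 ⇒ p(-2) = (1-p)(-8) ⇒ p = 4/5

p=4/5, q=6/7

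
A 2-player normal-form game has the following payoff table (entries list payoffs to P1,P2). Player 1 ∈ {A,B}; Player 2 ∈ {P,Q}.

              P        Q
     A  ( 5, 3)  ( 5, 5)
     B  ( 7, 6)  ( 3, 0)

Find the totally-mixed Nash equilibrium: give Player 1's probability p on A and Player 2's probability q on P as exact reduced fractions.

P1 indiff ⇒ q·5+(1-q)·5 = q·7+(1-q)·3 ⇒ q(-2) = (1-q)(-2) ⇒ q = 1/2
P2 indiff ⇒ p·3+(1-p)·6 = p·5+(1-p)·0 ⇒ p(-2) = (1-p)(-6) ⇒ p = 3/4

(p,q) = (3/4, 1/2)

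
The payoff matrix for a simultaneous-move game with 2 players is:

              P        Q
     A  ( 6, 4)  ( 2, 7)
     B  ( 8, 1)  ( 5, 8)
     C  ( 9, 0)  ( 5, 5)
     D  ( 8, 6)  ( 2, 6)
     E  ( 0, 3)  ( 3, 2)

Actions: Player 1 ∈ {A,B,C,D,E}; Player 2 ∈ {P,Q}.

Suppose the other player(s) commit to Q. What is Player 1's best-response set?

u_1(A vs Q) = 2
u_1(B vs Q) = 5
u_1(C vs Q) = 5
u_1(D vs Q) = 2
u_1(E vs Q) = 3
max payoff 5 at {B,C}

P1 best: {B,C}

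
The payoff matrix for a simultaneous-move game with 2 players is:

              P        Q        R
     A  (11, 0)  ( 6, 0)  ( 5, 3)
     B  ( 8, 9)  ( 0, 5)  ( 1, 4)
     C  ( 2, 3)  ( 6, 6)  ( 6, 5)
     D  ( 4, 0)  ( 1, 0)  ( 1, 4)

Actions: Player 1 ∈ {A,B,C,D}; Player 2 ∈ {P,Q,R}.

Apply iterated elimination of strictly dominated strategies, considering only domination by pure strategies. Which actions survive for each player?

IESDS → P1:{A,C} P2:{Q,R}

P1 drop B (A beats it: P:11>8 Q:6>0 R:5>1)
P1 drop D (A beats it: P:11>4 Q:6>1 R:5>1)
P2 drop P (R beats it: A:3>0 C:5>3)
P1→{A,C} P2→{Q,R}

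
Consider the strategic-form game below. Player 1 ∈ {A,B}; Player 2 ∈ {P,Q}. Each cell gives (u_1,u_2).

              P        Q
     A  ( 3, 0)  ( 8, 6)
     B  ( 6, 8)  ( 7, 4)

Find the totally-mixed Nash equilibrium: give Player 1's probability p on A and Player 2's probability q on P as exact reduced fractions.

(p,q) = (2/5, 1/4)

P1 indiff ⇒ q·3+(1-q)·8 = q·6+(1-q)·7 ⇒ q(-3) = (1-q)(-1) ⇒ q = 1/4
P2 indiff ⇒ p·0+(1-p)·8 = p·6+(1-p)·4 ⇒ p(-6) = (1-p)(-4) ⇒ p = 2/5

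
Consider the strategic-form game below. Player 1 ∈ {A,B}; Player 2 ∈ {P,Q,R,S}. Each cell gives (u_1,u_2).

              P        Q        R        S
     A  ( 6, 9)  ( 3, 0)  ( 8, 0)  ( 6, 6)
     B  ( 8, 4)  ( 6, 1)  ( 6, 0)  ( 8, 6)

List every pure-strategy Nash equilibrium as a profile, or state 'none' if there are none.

Nash profiles: (B,S)

(A,P): not NE [P1→B gives 8>6]
(A,Q): not NE [P1→B gives 6>3; P2→P gives 9>0]
(A,R): not NE [P2→P gives 9>0]
(A,S): not NE [P1→B gives 8>6; P2→P gives 9>6]
(B,P): not NE [P2→S gives 6>4]
(B,Q): not NE [P2→S gives 6>1]
(B,R): not NE [P1→A gives 8>6; P2→S gives 6>0]
(B,S): NE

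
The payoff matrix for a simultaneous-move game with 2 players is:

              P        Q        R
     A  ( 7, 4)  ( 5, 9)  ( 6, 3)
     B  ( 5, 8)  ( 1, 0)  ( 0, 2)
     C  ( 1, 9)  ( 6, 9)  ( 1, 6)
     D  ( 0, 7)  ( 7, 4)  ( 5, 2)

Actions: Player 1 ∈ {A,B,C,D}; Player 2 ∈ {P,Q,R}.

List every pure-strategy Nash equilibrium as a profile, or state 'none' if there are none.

PSNE: ∅

(A,P): not NE [P2→Q gives 9>4]
(A,Q): not NE [P1→D gives 7>5]
(A,R): not NE [P2→Q gives 9>3]
(B,P): not NE [P1→A gives 7>5]
(B,Q): not NE [P1→D gives 7>1; P2→P gives 8>0]
(B,R): not NE [P1→A gives 6>0; P2→P gives 8>2]
(C,P): not NE [P1→A gives 7>1]
(C,Q): not NE [P1→D gives 7>6]
(C,R): not NE [P1→A gives 6>1; P2→Q gives 9>6]
(D,P): not NE [P1→A gives 7>0]
(D,Q): not NE [P2→P gives 7>4]
(D,R): not NE [P1→A gives 6>5; P2→P gives 7>2]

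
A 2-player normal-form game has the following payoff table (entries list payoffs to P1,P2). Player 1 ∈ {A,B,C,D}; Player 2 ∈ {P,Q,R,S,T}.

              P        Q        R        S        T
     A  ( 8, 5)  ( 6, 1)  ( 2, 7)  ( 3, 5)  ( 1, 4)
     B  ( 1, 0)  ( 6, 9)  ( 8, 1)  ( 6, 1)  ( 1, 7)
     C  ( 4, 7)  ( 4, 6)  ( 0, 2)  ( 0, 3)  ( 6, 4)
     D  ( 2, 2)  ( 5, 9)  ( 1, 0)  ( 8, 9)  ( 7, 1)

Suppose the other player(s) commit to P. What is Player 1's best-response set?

u_1(A vs P) = 8
u_1(B vs P) = 1
u_1(C vs P) = 4
u_1(D vs P) = 2
max payoff 8 at {A}

argmax u_1 = {A}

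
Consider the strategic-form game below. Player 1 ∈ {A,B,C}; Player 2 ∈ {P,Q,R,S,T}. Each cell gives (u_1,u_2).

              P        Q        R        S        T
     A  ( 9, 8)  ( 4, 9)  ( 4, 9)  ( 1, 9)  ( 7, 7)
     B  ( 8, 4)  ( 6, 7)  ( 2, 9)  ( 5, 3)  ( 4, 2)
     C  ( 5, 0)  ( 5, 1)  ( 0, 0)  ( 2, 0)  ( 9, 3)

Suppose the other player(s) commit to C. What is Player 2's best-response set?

u_2(P vs C) = 0
u_2(Q vs C) = 1
u_2(R vs C) = 0
u_2(S vs C) = 0
u_2(T vs C) = 3
max payoff 3 at {T}

BR_2 = {T}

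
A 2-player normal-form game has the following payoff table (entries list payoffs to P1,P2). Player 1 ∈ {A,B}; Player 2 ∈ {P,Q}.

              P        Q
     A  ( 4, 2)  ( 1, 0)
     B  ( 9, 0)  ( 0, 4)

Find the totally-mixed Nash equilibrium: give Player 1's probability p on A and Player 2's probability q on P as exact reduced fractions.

P1 indiff ⇒ q·4+(1-q)·1 = q·9+(1-q)·0 ⇒ q(-5) = (1-q)(-1) ⇒ q = 1/6
P2 indiff ⇒ p·2+(1-p)·0 = p·0+(1-p)·4 ⇒ p(2) = (1-p)(4) ⇒ p = 2/3

p=2/3, q=1/6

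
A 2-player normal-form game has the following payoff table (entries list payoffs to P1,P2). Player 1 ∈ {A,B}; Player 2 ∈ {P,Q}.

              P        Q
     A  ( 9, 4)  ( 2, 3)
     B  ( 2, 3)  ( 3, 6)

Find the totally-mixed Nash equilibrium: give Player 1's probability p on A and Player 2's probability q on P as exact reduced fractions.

P1 mixes 3/4 on A; P2 mixes 1/8 on P

P1 indiff ⇒ q·9+(1-q)·2 = q·2+(1-q)·3 ⇒ q(7) = (1-q)(1) ⇒ q = 1/8
P2 indiff ⇒ p·4+(1-p)·3 = p·3+(1-p)·6 ⇒ p(1) = (1-p)(3) ⇒ p = 3/4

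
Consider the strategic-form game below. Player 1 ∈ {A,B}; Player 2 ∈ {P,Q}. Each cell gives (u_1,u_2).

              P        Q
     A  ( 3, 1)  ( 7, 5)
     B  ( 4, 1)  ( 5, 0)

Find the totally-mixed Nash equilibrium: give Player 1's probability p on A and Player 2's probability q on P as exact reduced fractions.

P1 mixes 1/5 on A; P2 mixes 2/3 on P

P1 indiff ⇒ q·3+(1-q)·7 = q·4+(1-q)·5 ⇒ q(-1) = (1-q)(-2) ⇒ q = 2/3
P2 indiff ⇒ p·1+(1-p)·1 = p·5+(1-p)·0 ⇒ p(-4) = (1-p)(-1) ⇒ p = 1/5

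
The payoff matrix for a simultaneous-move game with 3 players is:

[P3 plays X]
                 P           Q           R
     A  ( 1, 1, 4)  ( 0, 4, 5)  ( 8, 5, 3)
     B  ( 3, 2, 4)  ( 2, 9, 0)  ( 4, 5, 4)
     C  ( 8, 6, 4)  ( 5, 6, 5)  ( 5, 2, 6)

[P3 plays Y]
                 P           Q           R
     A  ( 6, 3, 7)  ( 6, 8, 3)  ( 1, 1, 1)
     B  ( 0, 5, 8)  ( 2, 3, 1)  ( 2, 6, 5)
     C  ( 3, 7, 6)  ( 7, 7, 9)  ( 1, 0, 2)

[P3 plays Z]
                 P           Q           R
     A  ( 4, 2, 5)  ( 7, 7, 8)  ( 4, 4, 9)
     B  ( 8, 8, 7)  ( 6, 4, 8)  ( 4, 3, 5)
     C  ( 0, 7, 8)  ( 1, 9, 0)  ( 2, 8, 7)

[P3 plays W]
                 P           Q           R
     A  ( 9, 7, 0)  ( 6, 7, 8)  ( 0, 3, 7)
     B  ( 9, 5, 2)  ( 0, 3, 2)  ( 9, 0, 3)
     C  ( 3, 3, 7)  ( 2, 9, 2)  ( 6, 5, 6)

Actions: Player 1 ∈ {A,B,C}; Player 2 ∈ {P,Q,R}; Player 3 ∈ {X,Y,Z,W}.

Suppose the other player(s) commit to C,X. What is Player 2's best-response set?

P2 best: {P,Q}

u_2(P vs C,X) = 6
u_2(Q vs C,X) = 6
u_2(R vs C,X) = 2
max payoff 6 at {P,Q}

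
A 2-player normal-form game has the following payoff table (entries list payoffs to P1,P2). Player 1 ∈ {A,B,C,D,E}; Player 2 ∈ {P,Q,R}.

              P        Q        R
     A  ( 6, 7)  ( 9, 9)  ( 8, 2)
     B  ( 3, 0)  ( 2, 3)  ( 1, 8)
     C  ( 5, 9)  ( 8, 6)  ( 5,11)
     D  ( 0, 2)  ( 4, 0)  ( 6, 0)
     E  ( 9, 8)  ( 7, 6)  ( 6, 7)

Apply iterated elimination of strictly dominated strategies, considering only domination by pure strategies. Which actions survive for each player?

IESDS → P1:{A,E} P2:{P,Q}

P1 drop B (A beats it: P:6>3 Q:9>2 R:8>1)
P1 drop C (A beats it: P:6>5 Q:9>8 R:8>5)
P1 drop D (A beats it: P:6>0 Q:9>4 R:8>6)
P2 drop R (P beats it: A:7>2 E:8>7)
P1→{A,E} P2→{P,Q}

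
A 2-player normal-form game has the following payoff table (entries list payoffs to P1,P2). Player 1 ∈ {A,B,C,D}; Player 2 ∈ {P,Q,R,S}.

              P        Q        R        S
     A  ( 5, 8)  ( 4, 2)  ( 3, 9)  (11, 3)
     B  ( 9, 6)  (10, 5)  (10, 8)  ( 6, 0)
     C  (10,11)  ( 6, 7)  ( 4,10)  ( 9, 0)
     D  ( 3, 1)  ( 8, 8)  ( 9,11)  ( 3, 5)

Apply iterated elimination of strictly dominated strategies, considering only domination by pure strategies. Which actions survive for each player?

Remaining: P1:{B,C} P2:{P,R}

P1 drop D (B beats it: P:9>3 Q:10>8 R:10>9 S:6>3)
P2 drop Q (P beats it: A:8>2 B:6>5 C:11>7)
P2 drop S (P beats it: A:8>3 B:6>0 C:11>0)
P1 drop A (B beats it: P:9>5 R:10>3)
P1→{B,C} P2→{P,R}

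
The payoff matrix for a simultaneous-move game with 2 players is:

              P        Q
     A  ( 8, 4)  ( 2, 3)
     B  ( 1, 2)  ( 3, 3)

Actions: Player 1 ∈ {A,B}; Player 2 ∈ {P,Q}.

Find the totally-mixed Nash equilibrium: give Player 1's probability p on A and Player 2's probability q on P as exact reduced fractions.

p=1/2, q=1/8

P1 indiff ⇒ q·8+(1-q)·2 = q·1+(1-q)·3 ⇒ q(7) = (1-q)(1) ⇒ q = 1/8
P2 indiff ⇒ p·4+(1-p)·2 = p·3+(1-p)·3 ⇒ p(1) = (1-p)(1) ⇒ p = 1/2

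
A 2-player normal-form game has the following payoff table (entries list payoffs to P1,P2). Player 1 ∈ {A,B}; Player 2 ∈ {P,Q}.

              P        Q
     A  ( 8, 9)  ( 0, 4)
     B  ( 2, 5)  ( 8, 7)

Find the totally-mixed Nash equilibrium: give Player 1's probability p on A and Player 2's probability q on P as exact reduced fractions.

p=2/7, q=4/7

P1 indiff ⇒ q·8+(1-q)·0 = q·2+(1-q)·8 ⇒ q(6) = (1-q)(8) ⇒ q = 4/7
P2 indiff ⇒ p·9+(1-p)·5 = p·4+(1-p)·7 ⇒ p(5) = (1-p)(2) ⇒ p = 2/7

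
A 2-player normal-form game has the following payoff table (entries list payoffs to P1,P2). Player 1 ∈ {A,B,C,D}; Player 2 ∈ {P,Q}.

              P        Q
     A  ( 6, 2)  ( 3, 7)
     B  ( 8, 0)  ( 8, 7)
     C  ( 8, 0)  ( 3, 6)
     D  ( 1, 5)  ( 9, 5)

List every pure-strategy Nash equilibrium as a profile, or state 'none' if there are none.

Nash profiles: (D,Q)

(A,P): not NE [P1→C gives 8>6; P2→Q gives 7>2]
(A,Q): not NE [P1→D gives 9>3]
(B,P): not NE [P2→Q gives 7>0]
(B,Q): not NE [P1→D gives 9>8]
(C,P): not NE [P2→Q gives 6>0]
(C,Q): not NE [P1→D gives 9>3]
(D,P): not NE [P1→C gives 8>1]
(D,Q): NE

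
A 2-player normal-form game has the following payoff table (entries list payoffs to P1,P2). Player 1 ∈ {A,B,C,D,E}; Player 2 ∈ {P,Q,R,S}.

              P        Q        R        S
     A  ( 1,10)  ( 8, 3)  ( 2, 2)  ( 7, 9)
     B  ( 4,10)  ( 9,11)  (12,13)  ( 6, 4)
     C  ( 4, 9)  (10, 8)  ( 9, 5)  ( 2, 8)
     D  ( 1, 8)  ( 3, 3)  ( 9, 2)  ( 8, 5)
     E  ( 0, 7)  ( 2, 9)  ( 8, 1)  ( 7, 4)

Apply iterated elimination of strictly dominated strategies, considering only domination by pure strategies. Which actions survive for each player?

P1 drop E (D beats it: P:1>0 Q:3>2 R:9>8 S:8>7)
P2 drop S (P beats it: A:10>9 B:10>4 C:9>8 D:8>5)
P1 drop A (B beats it: P:4>1 Q:9>8 R:12>2)
P1 drop D (B beats it: P:4>1 Q:9>3 R:12>9)
P1→{B,C} P2→{P,Q,R}

IESDS → P1:{B,C} P2:{P,Q,R}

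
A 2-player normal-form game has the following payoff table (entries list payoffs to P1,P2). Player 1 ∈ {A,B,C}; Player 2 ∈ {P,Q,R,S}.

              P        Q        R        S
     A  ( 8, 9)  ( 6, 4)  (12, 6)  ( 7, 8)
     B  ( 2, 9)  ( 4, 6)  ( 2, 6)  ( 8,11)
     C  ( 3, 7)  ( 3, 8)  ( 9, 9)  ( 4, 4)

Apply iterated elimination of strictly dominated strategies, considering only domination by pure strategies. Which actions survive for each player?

P1 drop C (A beats it: P:8>3 Q:6>3 R:12>9 S:7>4)
P2 drop Q (P beats it: A:9>4 B:9>6)
P2 drop R (P beats it: A:9>6 B:9>6)
P1→{A,B} P2→{P,S}

Survivors P1:{A,B} P2:{P,S}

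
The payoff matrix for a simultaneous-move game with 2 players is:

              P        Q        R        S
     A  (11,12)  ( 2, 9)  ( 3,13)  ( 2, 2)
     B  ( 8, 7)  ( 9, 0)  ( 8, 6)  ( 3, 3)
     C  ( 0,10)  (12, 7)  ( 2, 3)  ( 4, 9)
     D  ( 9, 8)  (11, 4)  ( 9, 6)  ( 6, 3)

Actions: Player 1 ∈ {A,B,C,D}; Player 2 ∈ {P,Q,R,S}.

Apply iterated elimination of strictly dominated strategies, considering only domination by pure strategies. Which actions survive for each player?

IESDS → P1:{A,D} P2:{P,R}

P1 drop B (D beats it: P:9>8 Q:11>9 R:9>8 S:6>3)
P2 drop Q (P beats it: A:12>9 C:10>7 D:8>4)
P1 drop C (D beats it: P:9>0 R:9>2 S:6>4)
P2 drop S (P beats it: A:12>2 D:8>3)
P1→{A,D} P2→{P,R}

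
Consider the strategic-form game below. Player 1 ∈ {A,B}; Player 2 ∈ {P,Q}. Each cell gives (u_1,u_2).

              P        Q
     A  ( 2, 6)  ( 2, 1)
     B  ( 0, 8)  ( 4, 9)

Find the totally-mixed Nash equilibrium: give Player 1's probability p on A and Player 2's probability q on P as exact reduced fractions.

P1 indiff ⇒ q·2+(1-q)·2 = q·0+(1-q)·4 ⇒ q(2) = (1-q)(2) ⇒ q = 1/2
P2 indiff ⇒ p·6+(1-p)·8 = p·1+(1-p)·9 ⇒ p(5) = (1-p)(1) ⇒ p = 1/6

P1 mixes 1/6 on A; P2 mixes 1/2 on P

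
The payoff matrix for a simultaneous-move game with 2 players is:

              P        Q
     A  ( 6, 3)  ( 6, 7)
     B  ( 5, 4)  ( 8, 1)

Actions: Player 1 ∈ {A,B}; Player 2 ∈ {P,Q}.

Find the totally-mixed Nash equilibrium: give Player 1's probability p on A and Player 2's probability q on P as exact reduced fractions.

P1 indiff ⇒ q·6+(1-q)·6 = q·5+(1-q)·8 ⇒ q(1) = (1-q)(2) ⇒ q = 2/3
P2 indiff ⇒ p·3+(1-p)·4 = p·7+(1-p)·1 ⇒ p(-4) = (1-p)(-3) ⇒ p = 3/7

(p,q) = (3/7, 2/3)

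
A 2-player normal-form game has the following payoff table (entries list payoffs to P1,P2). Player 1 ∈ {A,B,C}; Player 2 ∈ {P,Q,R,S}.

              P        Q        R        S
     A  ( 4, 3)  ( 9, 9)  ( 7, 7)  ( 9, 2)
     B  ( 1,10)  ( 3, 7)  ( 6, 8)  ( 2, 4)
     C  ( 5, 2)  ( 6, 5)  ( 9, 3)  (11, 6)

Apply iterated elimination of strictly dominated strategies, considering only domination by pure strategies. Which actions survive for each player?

P1 drop B (A beats it: P:4>1 Q:9>3 R:7>6 S:9>2)
P2 drop P (Q beats it: A:9>3 C:5>2)
P2 drop R (Q beats it: A:9>7 C:5>3)
P1→{A,C} P2→{Q,S}

Survivors P1:{A,C} P2:{Q,S}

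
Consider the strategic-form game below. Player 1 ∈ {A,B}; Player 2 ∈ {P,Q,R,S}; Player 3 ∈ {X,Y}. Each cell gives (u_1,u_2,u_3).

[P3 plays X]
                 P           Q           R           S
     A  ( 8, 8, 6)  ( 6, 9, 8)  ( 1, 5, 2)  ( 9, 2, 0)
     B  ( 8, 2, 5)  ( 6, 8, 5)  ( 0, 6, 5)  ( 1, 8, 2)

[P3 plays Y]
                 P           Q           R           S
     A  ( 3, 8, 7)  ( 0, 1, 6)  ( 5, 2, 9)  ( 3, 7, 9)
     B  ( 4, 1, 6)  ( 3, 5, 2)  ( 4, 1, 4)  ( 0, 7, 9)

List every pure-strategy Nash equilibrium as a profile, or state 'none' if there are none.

(A,P,X): not NE [P2→Q gives 9>8; P3→Y gives 7>6]
(A,P,Y): not NE [P1→B gives 4>3]
(A,Q,X): NE
(A,Q,Y): not NE [P1→B gives 3>0; P2→P gives 8>1; P3→X gives 8>6]
(A,R,X): not NE [P2→Q gives 9>5; P3→Y gives 9>2]
(A,R,Y): not NE [P2→P gives 8>2]
(A,S,X): not NE [P2→Q gives 9>2; P3→Y gives 9>0]
(A,S,Y): not NE [P2→P gives 8>7]
(B,P,X): not NE [P2→S gives 8>2; P3→Y gives 6>5]
(B,P,Y): not NE [P2→S gives 7>1]
(B,Q,X): NE
(B,Q,Y): not NE [P2→S gives 7>5; P3→X gives 5>2]
(B,R,X): not NE [P1→A gives 1>0; P2→S gives 8>6]
(B,R,Y): not NE [P1→A gives 5>4; P2→S gives 7>1; P3→X gives 5>4]
(B,S,X): not NE [P1→A gives 9>1; P3→Y gives 9>2]
(B,S,Y): not NE [P1→A gives 3>0]

NE set: (A,Q,X), (B,Q,X)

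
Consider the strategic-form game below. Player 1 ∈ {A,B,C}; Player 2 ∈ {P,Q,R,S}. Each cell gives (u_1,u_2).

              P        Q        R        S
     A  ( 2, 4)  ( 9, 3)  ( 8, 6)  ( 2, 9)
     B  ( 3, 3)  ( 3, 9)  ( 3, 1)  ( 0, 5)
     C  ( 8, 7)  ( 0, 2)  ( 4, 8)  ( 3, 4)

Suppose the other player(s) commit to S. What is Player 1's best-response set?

P1 best: {C}

u_1(A vs S) = 2
u_1(B vs S) = 0
u_1(C vs S) = 3
max payoff 3 at {C}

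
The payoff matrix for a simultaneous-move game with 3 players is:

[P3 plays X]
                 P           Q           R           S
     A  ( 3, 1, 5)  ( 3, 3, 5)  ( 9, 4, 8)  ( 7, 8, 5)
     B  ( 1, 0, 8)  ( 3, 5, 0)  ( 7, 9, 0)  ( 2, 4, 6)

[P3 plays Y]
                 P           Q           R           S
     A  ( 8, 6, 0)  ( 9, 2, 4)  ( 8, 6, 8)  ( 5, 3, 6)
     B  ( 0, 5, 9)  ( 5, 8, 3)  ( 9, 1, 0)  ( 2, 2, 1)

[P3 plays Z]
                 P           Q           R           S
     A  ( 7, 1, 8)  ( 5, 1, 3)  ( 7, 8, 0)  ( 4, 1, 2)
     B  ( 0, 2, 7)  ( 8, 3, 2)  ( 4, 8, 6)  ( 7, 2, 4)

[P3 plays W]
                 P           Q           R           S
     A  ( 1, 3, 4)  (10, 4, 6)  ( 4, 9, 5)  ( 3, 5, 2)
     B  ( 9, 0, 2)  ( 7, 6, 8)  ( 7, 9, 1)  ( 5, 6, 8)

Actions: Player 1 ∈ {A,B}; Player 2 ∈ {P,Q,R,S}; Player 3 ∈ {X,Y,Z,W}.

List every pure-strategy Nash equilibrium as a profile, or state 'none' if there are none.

(A,P,X): not NE [P2→S gives 8>1; P3→Z gives 8>5]
(A,P,Y): not NE [P3→Z gives 8>0]
(A,P,Z): not NE [P2→R gives 8>1]
(A,P,W): not NE [P1→B gives 9>1; P2→R gives 9>3; P3→Z gives 8>4]
(A,Q,X): not NE [P2→S gives 8>3; P3→W gives 6>5]
(A,Q,Y): not NE [P2→R gives 6>2; P3→W gives 6>4]
(A,Q,Z): not NE [P1→B gives 8>5; P2→R gives 8>1; P3→W gives 6>3]
(A,Q,W): not NE [P2→R gives 9>4]
(A,R,X): not NE [P2→S gives 8>4]
(A,R,Y): not NE [P1→B gives 9>8]
(A,R,Z): not NE [P3→Y gives 8>0]
(A,R,W): not NE [P1→B gives 7>4; P3→Y gives 8>5]
(A,S,X): not NE [P3→Y gives 6>5]
(A,S,Y): not NE [P2→R gives 6>3]
(A,S,Z): not NE [P1→B gives 7>4; P2→R gives 8>1; P3→Y gives 6>2]
(A,S,W): not NE [P1→B gives 5>3; P2→R gives 9>5; P3→Y gives 6>2]
(B,P,X): not NE [P1→A gives 3>1; P2→R gives 9>0; P3→Y gives 9>8]
(B,P,Y): not NE [P1→A gives 8>0; P2→Q gives 8>5]
(B,P,Z): not NE [P1→A gives 7>0; P2→R gives 8>2; P3→Y gives 9>7]
(B,P,W): not NE [P2→R gives 9>0; P3→Y gives 9>2]
(B,Q,X): not NE [P2→R gives 9>5; P3→W gives 8>0]
(B,Q,Y): not NE [P1→A gives 9>5; P3→W gives 8>3]
(B,Q,Z): not NE [P2→R gives 8>3; P3→W gives 8>2]
(B,Q,W): not NE [P1→A gives 10>7; P2→R gives 9>6]
(B,R,X): not NE [P1→A gives 9>7; P3→Z gives 6>0]
(B,R,Y): not NE [P2→Q gives 8>1; P3→Z gives 6>0]
(B,R,Z): not NE [P1→A gives 7>4]
(B,R,W): not NE [P3→Z gives 6>1]
(B,S,X): not NE [P1→A gives 7>2; P2→R gives 9>4; P3→W gives 8>6]
(B,S,Y): not NE [P1→A gives 5>2; P2→Q gives 8>2; P3→W gives 8>1]
(B,S,Z): not NE [P2→R gives 8>2; P3→W gives 8>4]
(B,S,W): not NE [P2→R gives 9>6]

Equilibria: none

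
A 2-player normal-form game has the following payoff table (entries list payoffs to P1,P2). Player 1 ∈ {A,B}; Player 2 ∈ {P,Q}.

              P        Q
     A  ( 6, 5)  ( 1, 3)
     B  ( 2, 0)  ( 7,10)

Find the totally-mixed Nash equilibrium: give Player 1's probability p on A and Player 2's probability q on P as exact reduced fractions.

P1 indiff ⇒ q·6+(1-q)·1 = q·2+(1-q)·7 ⇒ q(4) = (1-q)(6) ⇒ q = 3/5
P2 indiff ⇒ p·5+(1-p)·0 = p·3+(1-p)·10 ⇒ p(2) = (1-p)(10) ⇒ p = 5/6

(p,q) = (5/6, 3/5)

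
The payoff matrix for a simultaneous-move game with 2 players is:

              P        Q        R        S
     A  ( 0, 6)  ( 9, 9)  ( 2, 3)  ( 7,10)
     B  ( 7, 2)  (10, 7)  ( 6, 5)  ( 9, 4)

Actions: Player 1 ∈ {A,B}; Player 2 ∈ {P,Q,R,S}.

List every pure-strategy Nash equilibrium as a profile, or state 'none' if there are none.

(A,P): not NE [P1→B gives 7>0; P2→S gives 10>6]
(A,Q): not NE [P1→B gives 10>9; P2→S gives 10>9]
(A,R): not NE [P1→B gives 6>2; P2→S gives 10>3]
(A,S): not NE [P1→B gives 9>7]
(B,P): not NE [P2→Q gives 7>2]
(B,Q): NE
(B,R): not NE [P2→Q gives 7>5]
(B,S): not NE [P2→Q gives 7>4]

PSNE = {(B,Q)}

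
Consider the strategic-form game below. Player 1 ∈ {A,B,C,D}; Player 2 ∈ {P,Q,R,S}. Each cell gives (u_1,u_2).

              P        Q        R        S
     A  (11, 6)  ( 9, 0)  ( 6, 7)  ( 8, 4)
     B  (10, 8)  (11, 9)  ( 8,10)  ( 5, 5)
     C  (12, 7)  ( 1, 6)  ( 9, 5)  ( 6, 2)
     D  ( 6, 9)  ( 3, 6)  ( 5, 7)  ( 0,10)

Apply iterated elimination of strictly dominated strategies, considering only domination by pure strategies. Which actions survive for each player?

P1 drop D (A beats it: P:11>6 Q:9>3 R:6>5 S:8>0)
P2 drop S (P beats it: A:6>4 B:8>5 C:7>2)
P1→{A,B,C} P2→{P,Q,R}

IESDS → P1:{A,B,C} P2:{P,Q,R}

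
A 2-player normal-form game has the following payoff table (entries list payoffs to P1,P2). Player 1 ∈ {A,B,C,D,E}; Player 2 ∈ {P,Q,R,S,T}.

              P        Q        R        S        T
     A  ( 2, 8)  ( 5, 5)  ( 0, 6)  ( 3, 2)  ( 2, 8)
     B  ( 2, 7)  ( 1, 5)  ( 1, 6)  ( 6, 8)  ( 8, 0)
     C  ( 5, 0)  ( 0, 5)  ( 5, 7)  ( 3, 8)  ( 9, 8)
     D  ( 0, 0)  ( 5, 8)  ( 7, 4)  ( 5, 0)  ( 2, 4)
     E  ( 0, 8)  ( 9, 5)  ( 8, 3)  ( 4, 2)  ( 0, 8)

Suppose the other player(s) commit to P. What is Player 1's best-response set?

u_1(A vs P) = 2
u_1(B vs P) = 2
u_1(C vs P) = 5
u_1(D vs P) = 0
u_1(E vs P) = 0
max payoff 5 at {C}

argmax u_1 = {C}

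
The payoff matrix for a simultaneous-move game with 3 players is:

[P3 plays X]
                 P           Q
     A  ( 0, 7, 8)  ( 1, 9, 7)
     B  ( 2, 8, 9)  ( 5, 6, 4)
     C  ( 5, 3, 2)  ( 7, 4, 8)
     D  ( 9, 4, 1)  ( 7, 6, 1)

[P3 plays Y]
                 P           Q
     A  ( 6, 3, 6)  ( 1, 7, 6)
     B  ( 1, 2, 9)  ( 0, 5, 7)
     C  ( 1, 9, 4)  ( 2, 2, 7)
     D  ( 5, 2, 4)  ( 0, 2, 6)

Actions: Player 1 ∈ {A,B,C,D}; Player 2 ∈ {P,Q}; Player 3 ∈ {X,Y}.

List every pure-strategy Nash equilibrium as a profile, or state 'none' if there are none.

(A,P,X): not NE [P1→D gives 9>0; P2→Q gives 9>7]
(A,P,Y): not NE [P2→Q gives 7>3; P3→X gives 8>6]
(A,Q,X): not NE [P1→D gives 7>1]
(A,Q,Y): not NE [P1→C gives 2>1; P3→X gives 7>6]
(B,P,X): not NE [P1→D gives 9>2]
(B,P,Y): not NE [P1→A gives 6>1; P2→Q gives 5>2]
(B,Q,X): not NE [P1→D gives 7>5; P2→P gives 8>6; P3→Y gives 7>4]
(B,Q,Y): not NE [P1→C gives 2>0]
(C,P,X): not NE [P1→D gives 9>5; P2→Q gives 4>3; P3→Y gives 4>2]
(C,P,Y): not NE [P1→A gives 6>1]
(C,Q,X): NE
(C,Q,Y): not NE [P2→P gives 9>2; P3→X gives 8>7]
(D,P,X): not NE [P2→Q gives 6>4; P3→Y gives 4>1]
(D,P,Y): not NE [P1→A gives 6>5]
(D,Q,X): not NE [P3→Y gives 6>1]
(D,Q,Y): not NE [P1→C gives 2>0]

Nash profiles: (C,Q,X)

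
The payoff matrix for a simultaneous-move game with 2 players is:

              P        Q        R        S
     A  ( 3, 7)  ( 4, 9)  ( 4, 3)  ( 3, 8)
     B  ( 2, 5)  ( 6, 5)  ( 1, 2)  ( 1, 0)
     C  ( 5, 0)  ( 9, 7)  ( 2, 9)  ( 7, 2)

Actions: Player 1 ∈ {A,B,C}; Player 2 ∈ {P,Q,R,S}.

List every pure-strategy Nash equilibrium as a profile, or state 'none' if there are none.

Equilibria: none

(A,P): not NE [P1→C gives 5>3; P2→Q gives 9>7]
(A,Q): not NE [P1→C gives 9>4]
(A,R): not NE [P2→Q gives 9>3]
(A,S): not NE [P1→C gives 7>3; P2→Q gives 9>8]
(B,P): not NE [P1→C gives 5>2]
(B,Q): not NE [P1→C gives 9>6]
(B,R): not NE [P1→A gives 4>1; P2→Q gives 5>2]
(B,S): not NE [P1→C gives 7>1; P2→Q gives 5>0]
(C,P): not NE [P2→R gives 9>0]
(C,Q): not NE [P2→R gives 9>7]
(C,R): not NE [P1→A gives 4>2]
(C,S): not NE [P2→R gives 9>2]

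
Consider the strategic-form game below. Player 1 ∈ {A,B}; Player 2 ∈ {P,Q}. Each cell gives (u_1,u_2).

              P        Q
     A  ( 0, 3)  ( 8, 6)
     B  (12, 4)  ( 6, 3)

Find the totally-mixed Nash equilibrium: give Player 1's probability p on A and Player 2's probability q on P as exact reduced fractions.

p=1/4, q=1/7

P1 indiff ⇒ q·0+(1-q)·8 = q·12+(1-q)·6 ⇒ q(-12) = (1-q)(-2) ⇒ q = 1/7
P2 indiff ⇒ p·3+(1-p)·4 = p·6+(1-p)·3 ⇒ p(-3) = (1-p)(-1) ⇒ p = 1/4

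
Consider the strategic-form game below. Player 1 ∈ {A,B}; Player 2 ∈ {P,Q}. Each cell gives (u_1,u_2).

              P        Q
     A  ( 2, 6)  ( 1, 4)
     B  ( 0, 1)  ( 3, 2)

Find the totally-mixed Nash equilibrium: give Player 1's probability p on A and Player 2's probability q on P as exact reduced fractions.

P1 indiff ⇒ q·2+(1-q)·1 = q·0+(1-q)·3 ⇒ q(2) = (1-q)(2) ⇒ q = 1/2
P2 indiff ⇒ p·6+(1-p)·1 = p·4+(1-p)·2 ⇒ p(2) = (1-p)(1) ⇒ p = 1/3

(p,q) = (1/3, 1/2)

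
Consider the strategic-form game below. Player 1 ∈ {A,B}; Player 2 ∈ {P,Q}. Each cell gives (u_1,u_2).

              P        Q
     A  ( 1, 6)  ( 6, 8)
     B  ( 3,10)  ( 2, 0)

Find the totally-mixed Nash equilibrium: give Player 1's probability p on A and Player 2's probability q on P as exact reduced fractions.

P1 indiff ⇒ q·1+(1-q)·6 = q·3+(1-q)·2 ⇒ q(-2) = (1-q)(-4) ⇒ q = 2/3
P2 indiff ⇒ p·6+(1-p)·10 = p·8+(1-p)·0 ⇒ p(-2) = (1-p)(-10) ⇒ p = 5/6

p=5/6, q=2/3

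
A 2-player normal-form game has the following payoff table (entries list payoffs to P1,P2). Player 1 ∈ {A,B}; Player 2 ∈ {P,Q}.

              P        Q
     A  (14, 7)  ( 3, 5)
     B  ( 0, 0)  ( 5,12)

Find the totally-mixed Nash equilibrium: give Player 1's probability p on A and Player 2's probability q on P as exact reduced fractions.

P1 indiff ⇒ q·14+(1-q)·3 = q·0+(1-q)·5 ⇒ q(14) = (1-q)(2) ⇒ q = 1/8
P2 indiff ⇒ p·7+(1-p)·0 = p·5+(1-p)·12 ⇒ p(2) = (1-p)(12) ⇒ p = 6/7

P1 mixes 6/7 on A; P2 mixes 1/8 on P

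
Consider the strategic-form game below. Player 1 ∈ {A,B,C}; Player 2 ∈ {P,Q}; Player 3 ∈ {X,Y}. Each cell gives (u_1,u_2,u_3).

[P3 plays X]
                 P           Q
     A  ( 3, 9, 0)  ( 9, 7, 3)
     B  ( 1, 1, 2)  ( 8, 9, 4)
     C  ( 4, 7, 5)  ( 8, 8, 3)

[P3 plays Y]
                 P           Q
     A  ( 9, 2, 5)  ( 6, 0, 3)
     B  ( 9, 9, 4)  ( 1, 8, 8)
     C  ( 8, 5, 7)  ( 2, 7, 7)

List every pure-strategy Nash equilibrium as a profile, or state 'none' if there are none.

Nash profiles: (A,P,Y), (B,P,Y)

(A,P,X): not NE [P1→C gives 4>3; P3→Y gives 5>0]
(A,P,Y): NE
(A,Q,X): not NE [P2→P gives 9>7]
(A,Q,Y): not NE [P2→P gives 2>0]
(B,P,X): not NE [P1→C gives 4>1; P2→Q gives 9>1; P3→Y gives 4>2]
(B,P,Y): NE
(B,Q,X): not NE [P1→A gives 9>8; P3→Y gives 8>4]
(B,Q,Y): not NE [P1→A gives 6>1; P2→P gives 9>8]
(C,P,X): not NE [P2→Q gives 8>7; P3→Y gives 7>5]
(C,P,Y): not NE [P1→B gives 9>8; P2→Q gives 7>5]
(C,Q,X): not NE [P1→A gives 9>8; P3→Y gives 7>3]
(C,Q,Y): not NE [P1→A gives 6>2]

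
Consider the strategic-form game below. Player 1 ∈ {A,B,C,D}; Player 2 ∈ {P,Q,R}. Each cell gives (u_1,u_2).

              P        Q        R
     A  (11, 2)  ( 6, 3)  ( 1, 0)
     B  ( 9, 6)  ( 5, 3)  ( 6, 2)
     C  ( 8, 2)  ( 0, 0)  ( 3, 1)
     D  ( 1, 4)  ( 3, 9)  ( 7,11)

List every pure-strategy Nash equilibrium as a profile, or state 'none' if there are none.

(A,P): not NE [P2→Q gives 3>2]
(A,Q): NE
(A,R): not NE [P1→D gives 7>1; P2→Q gives 3>0]
(B,P): not NE [P1→A gives 11>9]
(B,Q): not NE [P1→A gives 6>5; P2→P gives 6>3]
(B,R): not NE [P1→D gives 7>6; P2→P gives 6>2]
(C,P): not NE [P1→A gives 11>8]
(C,Q): not NE [P1→A gives 6>0; P2→P gives 2>0]
(C,R): not NE [P1→D gives 7>3; P2→P gives 2>1]
(D,P): not NE [P1→A gives 11>1; P2→R gives 11>4]
(D,Q): not NE [P1→A gives 6>3; P2→R gives 11>9]
(D,R): NE

Nash profiles: (A,Q), (D,R)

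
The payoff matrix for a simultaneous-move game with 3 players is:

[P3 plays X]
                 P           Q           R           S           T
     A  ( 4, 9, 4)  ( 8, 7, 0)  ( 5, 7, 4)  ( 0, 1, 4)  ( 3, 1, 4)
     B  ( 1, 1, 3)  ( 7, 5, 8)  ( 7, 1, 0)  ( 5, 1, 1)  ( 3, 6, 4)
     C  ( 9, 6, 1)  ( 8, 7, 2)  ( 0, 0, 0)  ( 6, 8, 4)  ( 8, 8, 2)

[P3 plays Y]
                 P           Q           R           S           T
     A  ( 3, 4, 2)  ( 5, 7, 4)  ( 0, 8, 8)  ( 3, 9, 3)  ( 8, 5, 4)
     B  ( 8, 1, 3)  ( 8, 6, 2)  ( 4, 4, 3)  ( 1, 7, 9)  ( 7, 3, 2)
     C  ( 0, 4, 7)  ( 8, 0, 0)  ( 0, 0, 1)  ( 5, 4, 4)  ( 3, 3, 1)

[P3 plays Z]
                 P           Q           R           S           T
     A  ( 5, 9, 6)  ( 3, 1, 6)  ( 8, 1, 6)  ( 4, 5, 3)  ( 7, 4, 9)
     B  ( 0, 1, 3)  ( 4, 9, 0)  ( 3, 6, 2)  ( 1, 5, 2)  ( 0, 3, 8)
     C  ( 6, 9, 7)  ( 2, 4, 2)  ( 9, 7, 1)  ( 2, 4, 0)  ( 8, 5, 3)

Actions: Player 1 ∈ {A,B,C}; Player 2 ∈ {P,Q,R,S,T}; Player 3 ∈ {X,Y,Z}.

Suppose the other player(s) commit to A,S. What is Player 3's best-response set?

u_3(X vs A,S) = 4
u_3(Y vs A,S) = 3
u_3(Z vs A,S) = 3
max payoff 4 at {X}

argmax u_3 = {X}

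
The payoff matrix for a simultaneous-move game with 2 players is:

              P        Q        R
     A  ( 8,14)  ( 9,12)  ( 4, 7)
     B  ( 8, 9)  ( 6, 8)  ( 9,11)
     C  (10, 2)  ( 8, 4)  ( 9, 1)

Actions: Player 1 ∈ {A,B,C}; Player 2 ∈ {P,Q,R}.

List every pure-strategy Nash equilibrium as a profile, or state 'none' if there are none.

(A,P): not NE [P1→C gives 10>8]
(A,Q): not NE [P2→P gives 14>12]
(A,R): not NE [P1→C gives 9>4; P2→P gives 14>7]
(B,P): not NE [P1→C gives 10>8; P2→R gives 11>9]
(B,Q): not NE [P1→A gives 9>6; P2→R gives 11>8]
(B,R): NE
(C,P): not NE [P2→Q gives 4>2]
(C,Q): not NE [P1→A gives 9>8]
(C,R): not NE [P2→Q gives 4>1]

PSNE = {(B,R)}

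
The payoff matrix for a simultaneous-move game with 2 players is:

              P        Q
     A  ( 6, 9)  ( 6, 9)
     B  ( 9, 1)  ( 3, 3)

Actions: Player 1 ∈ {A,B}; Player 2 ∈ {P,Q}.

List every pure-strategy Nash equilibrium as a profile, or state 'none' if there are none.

PSNE = {(A,Q)}

(A,P): not NE [P1→B gives 9>6]
(A,Q): NE
(B,P): not NE [P2→Q gives 3>1]
(B,Q): not NE [P1→A gives 6>3]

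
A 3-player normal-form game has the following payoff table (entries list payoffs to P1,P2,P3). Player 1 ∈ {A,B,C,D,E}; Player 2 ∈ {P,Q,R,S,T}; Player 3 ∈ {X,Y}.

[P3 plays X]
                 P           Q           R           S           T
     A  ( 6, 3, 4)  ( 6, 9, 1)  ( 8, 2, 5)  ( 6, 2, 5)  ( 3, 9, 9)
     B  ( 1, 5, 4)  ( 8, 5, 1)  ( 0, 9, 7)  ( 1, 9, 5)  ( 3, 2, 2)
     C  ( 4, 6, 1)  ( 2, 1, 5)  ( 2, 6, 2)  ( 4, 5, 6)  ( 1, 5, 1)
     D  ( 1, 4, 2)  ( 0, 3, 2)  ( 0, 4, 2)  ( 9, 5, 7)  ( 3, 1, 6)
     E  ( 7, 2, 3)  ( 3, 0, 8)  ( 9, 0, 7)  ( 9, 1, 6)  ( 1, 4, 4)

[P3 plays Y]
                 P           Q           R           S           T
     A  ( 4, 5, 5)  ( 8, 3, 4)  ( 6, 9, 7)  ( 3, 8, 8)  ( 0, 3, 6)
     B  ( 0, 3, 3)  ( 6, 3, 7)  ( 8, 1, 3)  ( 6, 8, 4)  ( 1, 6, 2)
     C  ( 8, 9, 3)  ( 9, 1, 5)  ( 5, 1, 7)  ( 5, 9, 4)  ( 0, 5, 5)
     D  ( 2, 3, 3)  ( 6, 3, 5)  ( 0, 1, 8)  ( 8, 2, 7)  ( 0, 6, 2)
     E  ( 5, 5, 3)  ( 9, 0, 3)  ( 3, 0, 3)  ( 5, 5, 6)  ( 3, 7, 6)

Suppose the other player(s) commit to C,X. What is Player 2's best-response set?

u_2(P vs C,X) = 6
u_2(Q vs C,X) = 1
u_2(R vs C,X) = 6
u_2(S vs C,X) = 5
u_2(T vs C,X) = 5
max payoff 6 at {P,R}

P2 best: {P,R}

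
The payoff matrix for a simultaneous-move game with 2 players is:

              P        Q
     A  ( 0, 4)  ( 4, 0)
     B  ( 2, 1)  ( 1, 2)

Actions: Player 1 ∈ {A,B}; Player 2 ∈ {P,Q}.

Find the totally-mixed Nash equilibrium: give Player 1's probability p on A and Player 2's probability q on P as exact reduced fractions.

P1 indiff ⇒ q·0+(1-q)·4 = q·2+(1-q)·1 ⇒ q(-2) = (1-q)(-3) ⇒ q = 3/5
P2 indiff ⇒ p·4+(1-p)·1 = p·0+(1-p)·2 ⇒ p(4) = (1-p)(1) ⇒ p = 1/5

p=1/5, q=3/5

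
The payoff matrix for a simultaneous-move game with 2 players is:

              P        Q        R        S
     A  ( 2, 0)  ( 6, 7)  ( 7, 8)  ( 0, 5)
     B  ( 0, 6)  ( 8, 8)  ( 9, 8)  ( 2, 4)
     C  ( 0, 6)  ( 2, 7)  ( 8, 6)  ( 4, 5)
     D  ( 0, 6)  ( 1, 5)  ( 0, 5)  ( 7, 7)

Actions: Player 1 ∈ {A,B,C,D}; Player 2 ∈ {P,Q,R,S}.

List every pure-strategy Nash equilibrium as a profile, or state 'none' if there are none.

Nash profiles: (B,Q), (B,R), (D,S)

(A,P): not NE [P2→R gives 8>0]
(A,Q): not NE [P1→B gives 8>6; P2→R gives 8>7]
(A,R): not NE [P1→B gives 9>7]
(A,S): not NE [P1→D gives 7>0; P2→R gives 8>5]
(B,P): not NE [P1→A gives 2>0; P2→R gives 8>6]
(B,Q): NE
(B,R): NE
(B,S): not NE [P1→D gives 7>2; P2→R gives 8>4]
(C,P): not NE [P1→A gives 2>0; P2→Q gives 7>6]
(C,Q): not NE [P1→B gives 8>2]
(C,R): not NE [P1→B gives 9>8; P2→Q gives 7>6]
(C,S): not NE [P1→D gives 7>4; P2→Q gives 7>5]
(D,P): not NE [P1→A gives 2>0; P2→S gives 7>6]
(D,Q): not NE [P1→B gives 8>1; P2→S gives 7>5]
(D,R): not NE [P1→B gives 9>0; P2→S gives 7>5]
(D,S): NE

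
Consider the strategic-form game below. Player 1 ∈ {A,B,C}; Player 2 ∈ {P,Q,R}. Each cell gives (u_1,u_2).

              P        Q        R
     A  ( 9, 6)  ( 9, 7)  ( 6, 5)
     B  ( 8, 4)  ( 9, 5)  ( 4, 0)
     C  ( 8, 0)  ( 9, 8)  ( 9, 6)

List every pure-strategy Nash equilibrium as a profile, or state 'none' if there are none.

(A,P): not NE [P2→Q gives 7>6]
(A,Q): NE
(A,R): not NE [P1→C gives 9>6; P2→Q gives 7>5]
(B,P): not NE [P1→A gives 9>8; P2→Q gives 5>4]
(B,Q): NE
(B,R): not NE [P1→C gives 9>4; P2→Q gives 5>0]
(C,P): not NE [P1→A gives 9>8; P2→Q gives 8>0]
(C,Q): NE
(C,R): not NE [P2→Q gives 8>6]

NE set: (A,Q), (B,Q), (C,Q)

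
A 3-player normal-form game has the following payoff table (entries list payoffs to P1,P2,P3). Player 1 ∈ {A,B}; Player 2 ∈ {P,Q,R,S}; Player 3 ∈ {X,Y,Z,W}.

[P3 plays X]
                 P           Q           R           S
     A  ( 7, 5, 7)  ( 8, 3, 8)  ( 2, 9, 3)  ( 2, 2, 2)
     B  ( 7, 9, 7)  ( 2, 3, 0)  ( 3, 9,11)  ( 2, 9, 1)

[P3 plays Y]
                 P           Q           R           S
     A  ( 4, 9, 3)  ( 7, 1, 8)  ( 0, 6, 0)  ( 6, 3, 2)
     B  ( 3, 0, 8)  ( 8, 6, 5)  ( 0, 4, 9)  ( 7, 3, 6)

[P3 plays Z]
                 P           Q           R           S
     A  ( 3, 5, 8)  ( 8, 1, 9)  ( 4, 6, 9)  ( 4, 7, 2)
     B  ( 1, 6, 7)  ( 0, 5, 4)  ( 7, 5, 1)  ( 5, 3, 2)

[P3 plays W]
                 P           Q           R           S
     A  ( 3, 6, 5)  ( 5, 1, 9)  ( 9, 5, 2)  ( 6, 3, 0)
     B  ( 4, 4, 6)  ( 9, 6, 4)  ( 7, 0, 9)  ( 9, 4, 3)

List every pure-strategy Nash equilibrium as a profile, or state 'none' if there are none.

(A,P,X): not NE [P2→R gives 9>5; P3→Z gives 8>7]
(A,P,Y): not NE [P3→Z gives 8>3]
(A,P,Z): not NE [P2→S gives 7>5]
(A,P,W): not NE [P1→B gives 4>3; P3→Z gives 8>5]
(A,Q,X): not NE [P2→R gives 9>3; P3→W gives 9>8]
(A,Q,Y): not NE [P1→B gives 8>7; P2→P gives 9>1; P3→W gives 9>8]
(A,Q,Z): not NE [P2→S gives 7>1]
(A,Q,W): not NE [P1→B gives 9>5; P2→P gives 6>1]
(A,R,X): not NE [P1→B gives 3>2; P3→Z gives 9>3]
(A,R,Y): not NE [P2→P gives 9>6; P3→Z gives 9>0]
(A,R,Z): not NE [P1→B gives 7>4; P2→S gives 7>6]
(A,R,W): not NE [P2→P gives 6>5; P3→Z gives 9>2]
(A,S,X): not NE [P2→R gives 9>2]
(A,S,Y): not NE [P1→B gives 7>6; P2→P gives 9>3]
(A,S,Z): not NE [P1→B gives 5>4]
(A,S,W): not NE [P1→B gives 9>6; P2→P gives 6>3; P3→Z gives 2>0]
(B,P,X): not NE [P3→Y gives 8>7]
(B,P,Y): not NE [P1→A gives 4>3; P2→Q gives 6>0]
(B,P,Z): not NE [P1→A gives 3>1; P3→Y gives 8>7]
(B,P,W): not NE [P2→Q gives 6>4; P3→Y gives 8>6]
(B,Q,X): not NE [P1→A gives 8>2; P2→S gives 9>3; P3→Y gives 5>0]
(B,Q,Y): NE
(B,Q,Z): not NE [P1→A gives 8>0; P2→P gives 6>5; P3→Y gives 5>4]
(B,Q,W): not NE [P3→Y gives 5>4]
(B,R,X): NE
(B,R,Y): not NE [P2→Q gives 6>4; P3→X gives 11>9]
(B,R,Z): not NE [P2→P gives 6>5; P3→X gives 11>1]
(B,R,W): not NE [P1→A gives 9>7; P2→Q gives 6>0; P3→X gives 11>9]
(B,S,X): not NE [P3→Y gives 6>1]
(B,S,Y): not NE [P2→Q gives 6>3]
(B,S,Z): not NE [P2→P gives 6>3; P3→Y gives 6>2]
(B,S,W): not NE [P2→Q gives 6>4; P3→Y gives 6>3]

NE set: (B,Q,Y), (B,R,X)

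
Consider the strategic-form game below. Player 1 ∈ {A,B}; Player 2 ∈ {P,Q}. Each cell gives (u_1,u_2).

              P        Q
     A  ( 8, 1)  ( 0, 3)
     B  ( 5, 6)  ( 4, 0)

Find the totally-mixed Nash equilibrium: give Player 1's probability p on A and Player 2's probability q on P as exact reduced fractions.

(p,q) = (3/4, 4/7)

P1 indiff ⇒ q·8+(1-q)·0 = q·5+(1-q)·4 ⇒ q(3) = (1-q)(4) ⇒ q = 4/7
P2 indiff ⇒ p·1+(1-p)·6 = p·3+(1-p)·0 ⇒ p(-2) = (1-p)(-6) ⇒ p = 3/4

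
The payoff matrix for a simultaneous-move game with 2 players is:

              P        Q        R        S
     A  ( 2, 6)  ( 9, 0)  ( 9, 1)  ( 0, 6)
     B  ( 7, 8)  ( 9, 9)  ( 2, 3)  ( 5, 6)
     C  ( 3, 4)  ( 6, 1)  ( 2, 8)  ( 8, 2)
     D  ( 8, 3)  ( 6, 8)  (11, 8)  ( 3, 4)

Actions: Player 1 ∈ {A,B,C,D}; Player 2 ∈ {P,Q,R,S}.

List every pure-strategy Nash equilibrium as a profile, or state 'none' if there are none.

Nash profiles: (B,Q), (D,R)

(A,P): not NE [P1→D gives 8>2]
(A,Q): not NE [P2→S gives 6>0]
(A,R): not NE [P1→D gives 11>9; P2→S gives 6>1]
(A,S): not NE [P1→C gives 8>0]
(B,P): not NE [P1→D gives 8>7; P2→Q gives 9>8]
(B,Q): NE
(B,R): not NE [P1→D gives 11>2; P2→Q gives 9>3]
(B,S): not NE [P1→C gives 8>5; P2→Q gives 9>6]
(C,P): not NE [P1→D gives 8>3; P2→R gives 8>4]
(C,Q): not NE [P1→B gives 9>6; P2→R gives 8>1]
(C,R): not NE [P1→D gives 11>2]
(C,S): not NE [P2→R gives 8>2]
(D,P): not NE [P2→R gives 8>3]
(D,Q): not NE [P1→B gives 9>6]
(D,R): NE
(D,S): not NE [P1→C gives 8>3; P2→R gives 8>4]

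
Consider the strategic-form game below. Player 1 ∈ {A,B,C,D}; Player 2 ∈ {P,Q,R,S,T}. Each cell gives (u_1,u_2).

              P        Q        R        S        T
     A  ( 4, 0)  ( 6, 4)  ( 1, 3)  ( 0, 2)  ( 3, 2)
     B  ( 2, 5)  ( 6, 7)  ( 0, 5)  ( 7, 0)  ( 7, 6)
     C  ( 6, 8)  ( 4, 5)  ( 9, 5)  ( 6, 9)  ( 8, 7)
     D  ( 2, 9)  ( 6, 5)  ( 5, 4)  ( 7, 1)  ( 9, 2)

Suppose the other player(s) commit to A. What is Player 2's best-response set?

u_2(P vs A) = 0
u_2(Q vs A) = 4
u_2(R vs A) = 3
u_2(S vs A) = 2
u_2(T vs A) = 2
max payoff 4 at {Q}

BR_2 = {Q}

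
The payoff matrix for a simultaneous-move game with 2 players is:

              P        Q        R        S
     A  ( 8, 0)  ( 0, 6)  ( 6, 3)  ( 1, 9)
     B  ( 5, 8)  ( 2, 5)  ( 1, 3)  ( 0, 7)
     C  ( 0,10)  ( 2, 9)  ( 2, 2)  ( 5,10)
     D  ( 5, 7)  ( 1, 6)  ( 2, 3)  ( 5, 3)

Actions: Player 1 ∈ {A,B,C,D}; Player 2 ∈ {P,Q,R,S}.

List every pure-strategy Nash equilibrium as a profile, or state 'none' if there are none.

(A,P): not NE [P2→S gives 9>0]
(A,Q): not NE [P1→C gives 2>0; P2→S gives 9>6]
(A,R): not NE [P2→S gives 9>3]
(A,S): not NE [P1→D gives 5>1]
(B,P): not NE [P1→A gives 8>5]
(B,Q): not NE [P2→P gives 8>5]
(B,R): not NE [P1→A gives 6>1; P2→P gives 8>3]
(B,S): not NE [P1→D gives 5>0; P2→P gives 8>7]
(C,P): not NE [P1→A gives 8>0]
(C,Q): not NE [P2→S gives 10>9]
(C,R): not NE [P1→A gives 6>2; P2→S gives 10>2]
(C,S): NE
(D,P): not NE [P1→A gives 8>5]
(D,Q): not NE [P1→C gives 2>1; P2→P gives 7>6]
(D,R): not NE [P1→A gives 6>2; P2→P gives 7>3]
(D,S): not NE [P2→P gives 7>3]

Nash profiles: (C,S)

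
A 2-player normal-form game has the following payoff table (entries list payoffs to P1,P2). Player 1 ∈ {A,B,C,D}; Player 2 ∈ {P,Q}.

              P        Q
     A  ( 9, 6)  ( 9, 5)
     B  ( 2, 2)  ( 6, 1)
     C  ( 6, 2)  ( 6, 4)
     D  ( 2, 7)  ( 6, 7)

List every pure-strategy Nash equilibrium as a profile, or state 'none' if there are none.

(A,P): NE
(A,Q): not NE [P2→P gives 6>5]
(B,P): not NE [P1→A gives 9>2]
(B,Q): not NE [P1→A gives 9>6; P2→P gives 2>1]
(C,P): not NE [P1→A gives 9>6; P2→Q gives 4>2]
(C,Q): not NE [P1→A gives 9>6]
(D,P): not NE [P1→A gives 9>2]
(D,Q): not NE [P1→A gives 9>6]

NE set: (A,P)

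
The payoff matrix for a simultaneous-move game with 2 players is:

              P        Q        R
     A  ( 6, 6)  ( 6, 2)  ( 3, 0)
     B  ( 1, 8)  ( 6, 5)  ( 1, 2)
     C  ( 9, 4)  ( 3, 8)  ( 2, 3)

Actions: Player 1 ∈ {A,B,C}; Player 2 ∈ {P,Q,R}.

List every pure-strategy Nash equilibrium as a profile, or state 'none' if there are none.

(A,P): not NE [P1→C gives 9>6]
(A,Q): not NE [P2→P gives 6>2]
(A,R): not NE [P2→P gives 6>0]
(B,P): not NE [P1→C gives 9>1]
(B,Q): not NE [P2→P gives 8>5]
(B,R): not NE [P1→A gives 3>1; P2→P gives 8>2]
(C,P): not NE [P2→Q gives 8>4]
(C,Q): not NE [P1→B gives 6>3]
(C,R): not NE [P1→A gives 3>2; P2→Q gives 8>3]

No pure NE.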